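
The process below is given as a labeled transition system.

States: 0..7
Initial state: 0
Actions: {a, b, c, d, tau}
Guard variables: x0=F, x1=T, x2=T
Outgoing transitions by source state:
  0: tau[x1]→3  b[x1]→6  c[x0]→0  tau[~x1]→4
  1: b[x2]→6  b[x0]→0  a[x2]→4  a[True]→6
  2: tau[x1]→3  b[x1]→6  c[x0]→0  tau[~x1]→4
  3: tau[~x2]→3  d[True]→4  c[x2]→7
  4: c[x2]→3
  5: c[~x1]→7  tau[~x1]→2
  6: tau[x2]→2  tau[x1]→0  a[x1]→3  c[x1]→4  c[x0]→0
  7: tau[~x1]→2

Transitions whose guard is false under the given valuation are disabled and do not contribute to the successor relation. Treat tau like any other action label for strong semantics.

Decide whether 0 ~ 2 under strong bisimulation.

Answer: BISIMILAR

Trace:
Bisimulation quotient by refinement:
  round 0: {{0,1,2,3,4,5,6,7}}
  round 1: {{0,2},{1},{3},{4},{5,7},{6}}
stable after 2 split(s): 6 block(s)
[0]={0,2}  [2]={0,2}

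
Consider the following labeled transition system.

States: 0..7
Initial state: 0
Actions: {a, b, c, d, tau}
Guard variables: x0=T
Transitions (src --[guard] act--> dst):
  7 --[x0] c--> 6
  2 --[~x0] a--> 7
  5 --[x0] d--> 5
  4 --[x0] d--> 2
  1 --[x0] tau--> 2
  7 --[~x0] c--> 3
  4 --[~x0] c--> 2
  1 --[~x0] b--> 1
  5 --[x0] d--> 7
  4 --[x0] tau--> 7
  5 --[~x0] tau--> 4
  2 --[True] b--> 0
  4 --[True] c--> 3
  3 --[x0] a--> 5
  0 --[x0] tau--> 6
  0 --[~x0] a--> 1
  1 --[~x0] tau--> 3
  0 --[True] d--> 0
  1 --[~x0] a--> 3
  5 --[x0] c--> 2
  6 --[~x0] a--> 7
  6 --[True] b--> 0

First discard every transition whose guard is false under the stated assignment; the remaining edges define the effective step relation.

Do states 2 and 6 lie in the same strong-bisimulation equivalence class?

Answer: BISIMILAR

Analysis:
Compute ~ classes (split until stable):
  P[0] = {{0,1,2,3,4,5,6,7}}
  P[1] = {{0},{1},{2,6},{3},{4},{5},{7}}
Fixed point at round 2; 7 class(es).
class of 2: {2,6}; class of 6: {2,6}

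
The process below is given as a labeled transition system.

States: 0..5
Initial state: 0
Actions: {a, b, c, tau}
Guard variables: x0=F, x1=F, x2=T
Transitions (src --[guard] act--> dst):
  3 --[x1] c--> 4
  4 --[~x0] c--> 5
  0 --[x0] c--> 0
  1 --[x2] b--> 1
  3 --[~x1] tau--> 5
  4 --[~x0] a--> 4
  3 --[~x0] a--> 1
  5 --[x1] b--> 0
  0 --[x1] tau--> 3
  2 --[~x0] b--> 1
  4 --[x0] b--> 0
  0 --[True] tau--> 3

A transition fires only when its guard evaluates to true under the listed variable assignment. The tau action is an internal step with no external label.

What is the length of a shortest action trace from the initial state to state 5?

Answer: 2

Working:
Breadth-first toward 5:
  depth 0: {0}
  depth 1: {3}
  depth 2: {1,5}
first hit 5 at d=2 via tau·tau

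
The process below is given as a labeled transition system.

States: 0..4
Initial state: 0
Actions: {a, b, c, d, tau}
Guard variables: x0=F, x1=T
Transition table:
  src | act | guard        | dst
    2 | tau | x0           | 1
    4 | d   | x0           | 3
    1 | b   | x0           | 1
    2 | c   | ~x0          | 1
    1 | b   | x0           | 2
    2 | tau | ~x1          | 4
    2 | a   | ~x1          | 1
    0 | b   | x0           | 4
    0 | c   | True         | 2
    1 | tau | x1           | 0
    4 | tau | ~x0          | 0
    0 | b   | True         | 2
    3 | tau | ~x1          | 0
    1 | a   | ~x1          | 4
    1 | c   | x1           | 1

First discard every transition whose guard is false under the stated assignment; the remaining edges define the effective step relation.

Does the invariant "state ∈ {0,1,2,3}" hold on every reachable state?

Inv-set: {0,1,2,3}
Reachable = {0,1,2}
  0: safe
  1: safe
  2: safe

Answer: INVARIANT HOLDS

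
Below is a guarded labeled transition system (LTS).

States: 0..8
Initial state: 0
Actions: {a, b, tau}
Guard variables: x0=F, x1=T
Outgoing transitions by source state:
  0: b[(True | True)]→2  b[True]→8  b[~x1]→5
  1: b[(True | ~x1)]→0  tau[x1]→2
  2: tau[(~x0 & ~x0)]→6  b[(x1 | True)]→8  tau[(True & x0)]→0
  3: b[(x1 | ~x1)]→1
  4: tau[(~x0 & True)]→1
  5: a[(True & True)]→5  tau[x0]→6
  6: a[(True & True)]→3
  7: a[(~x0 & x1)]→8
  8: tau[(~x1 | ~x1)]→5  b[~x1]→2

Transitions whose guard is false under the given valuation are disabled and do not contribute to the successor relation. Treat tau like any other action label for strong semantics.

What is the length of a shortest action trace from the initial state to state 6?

Answer: 2

Analysis:
BFS to 6:
  L0 = {0}
  L1 = {2,8}
  L2 = {6}
6 enters at depth 2; path b·tau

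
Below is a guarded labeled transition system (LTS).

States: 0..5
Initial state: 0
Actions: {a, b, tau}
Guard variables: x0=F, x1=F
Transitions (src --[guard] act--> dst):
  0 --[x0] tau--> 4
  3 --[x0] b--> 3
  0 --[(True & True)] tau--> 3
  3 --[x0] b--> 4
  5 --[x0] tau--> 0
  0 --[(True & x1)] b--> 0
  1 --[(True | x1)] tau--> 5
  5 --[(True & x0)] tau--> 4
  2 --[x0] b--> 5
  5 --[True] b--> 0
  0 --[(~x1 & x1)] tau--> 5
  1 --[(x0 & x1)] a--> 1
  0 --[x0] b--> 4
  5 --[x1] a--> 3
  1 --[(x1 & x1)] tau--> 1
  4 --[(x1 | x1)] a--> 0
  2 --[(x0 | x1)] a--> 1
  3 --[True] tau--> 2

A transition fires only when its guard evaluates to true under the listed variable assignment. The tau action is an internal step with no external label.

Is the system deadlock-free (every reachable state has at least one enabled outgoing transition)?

Reach set: {0,2,3}
  0: tau→3  [1 out]
  2: ∅  [STUCK]
  3: tau→2  [1 out]
witness 2: tau·tau

Answer: DEADLOCK at state 2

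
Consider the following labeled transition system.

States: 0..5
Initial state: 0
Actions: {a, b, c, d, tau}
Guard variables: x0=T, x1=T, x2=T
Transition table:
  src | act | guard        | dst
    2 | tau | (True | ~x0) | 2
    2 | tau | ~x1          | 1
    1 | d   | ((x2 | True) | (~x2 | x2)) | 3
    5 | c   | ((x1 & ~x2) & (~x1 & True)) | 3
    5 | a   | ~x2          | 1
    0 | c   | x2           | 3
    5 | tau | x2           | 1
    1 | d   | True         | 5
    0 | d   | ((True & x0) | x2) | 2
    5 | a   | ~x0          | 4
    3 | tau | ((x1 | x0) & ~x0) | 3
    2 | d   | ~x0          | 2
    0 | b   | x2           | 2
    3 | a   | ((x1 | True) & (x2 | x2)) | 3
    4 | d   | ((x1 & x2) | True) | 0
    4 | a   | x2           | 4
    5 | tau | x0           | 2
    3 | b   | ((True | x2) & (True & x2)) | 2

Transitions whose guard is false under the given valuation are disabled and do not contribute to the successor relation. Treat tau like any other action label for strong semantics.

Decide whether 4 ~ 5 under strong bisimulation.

Answer: NOT BISIMILAR

Working:
Compute ~ classes (split until stable):
  round 0: {{0,1,2,3,4,5}}
  round 1: {{0},{1},{2,5},{3},{4}}
  round 2: {{0},{1},{2},{3},{4},{5}}
6 equivalence class(es) (converged in 3)
class of 4: {4}; class of 5: {5}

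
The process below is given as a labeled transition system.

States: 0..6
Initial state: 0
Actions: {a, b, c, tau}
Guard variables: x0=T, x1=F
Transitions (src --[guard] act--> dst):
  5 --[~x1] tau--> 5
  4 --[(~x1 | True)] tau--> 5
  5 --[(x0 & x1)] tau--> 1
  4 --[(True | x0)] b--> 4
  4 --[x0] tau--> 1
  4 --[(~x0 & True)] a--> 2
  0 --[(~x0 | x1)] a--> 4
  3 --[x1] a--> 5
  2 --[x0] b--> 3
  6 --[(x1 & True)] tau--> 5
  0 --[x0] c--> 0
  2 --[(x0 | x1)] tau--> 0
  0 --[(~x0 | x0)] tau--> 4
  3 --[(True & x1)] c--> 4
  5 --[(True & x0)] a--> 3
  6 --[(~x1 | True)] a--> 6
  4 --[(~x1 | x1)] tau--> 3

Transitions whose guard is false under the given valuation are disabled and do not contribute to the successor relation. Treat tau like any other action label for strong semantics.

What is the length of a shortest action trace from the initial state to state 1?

Answer: 2

Analysis:
Layered search for 1:
  depth 0: {0}
  depth 1: {4}
  depth 2: {1,3,5}
first hit 1 at d=2 via tau·tau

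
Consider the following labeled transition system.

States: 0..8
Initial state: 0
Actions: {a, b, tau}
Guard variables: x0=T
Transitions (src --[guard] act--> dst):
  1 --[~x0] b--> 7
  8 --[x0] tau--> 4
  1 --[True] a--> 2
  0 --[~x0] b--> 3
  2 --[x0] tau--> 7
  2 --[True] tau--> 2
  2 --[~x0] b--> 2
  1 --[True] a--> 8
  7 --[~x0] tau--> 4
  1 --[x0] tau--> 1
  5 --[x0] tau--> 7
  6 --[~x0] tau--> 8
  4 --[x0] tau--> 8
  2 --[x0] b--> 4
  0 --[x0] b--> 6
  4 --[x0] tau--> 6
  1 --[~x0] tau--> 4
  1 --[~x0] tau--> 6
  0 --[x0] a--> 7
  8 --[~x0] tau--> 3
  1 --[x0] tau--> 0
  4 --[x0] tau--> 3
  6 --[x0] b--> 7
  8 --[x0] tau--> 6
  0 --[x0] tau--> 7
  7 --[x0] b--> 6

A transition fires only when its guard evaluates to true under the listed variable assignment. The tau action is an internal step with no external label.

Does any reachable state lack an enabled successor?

Answer: DEADLOCK-FREE

Analysis:
R = {0,6,7}
  0: a→7  b→6  tau→7  [3 exit(s)]
  6: b→7  [1 exit(s)]
  7: b→6  [1 exit(s)]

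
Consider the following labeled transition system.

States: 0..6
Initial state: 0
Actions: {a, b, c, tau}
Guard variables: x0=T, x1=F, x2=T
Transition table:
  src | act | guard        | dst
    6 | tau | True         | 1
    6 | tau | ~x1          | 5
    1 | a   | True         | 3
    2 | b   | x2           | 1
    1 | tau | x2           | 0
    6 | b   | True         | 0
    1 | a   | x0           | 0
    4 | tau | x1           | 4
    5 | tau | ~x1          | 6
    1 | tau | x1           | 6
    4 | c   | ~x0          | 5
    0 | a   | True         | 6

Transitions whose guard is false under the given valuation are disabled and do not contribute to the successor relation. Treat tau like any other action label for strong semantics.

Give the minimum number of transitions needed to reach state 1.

BFS to 1:
  L0 = {0}
  L1 = {6}
  L2 = {1,5}
first hit 1 at d=2 via a·tau

Answer: 2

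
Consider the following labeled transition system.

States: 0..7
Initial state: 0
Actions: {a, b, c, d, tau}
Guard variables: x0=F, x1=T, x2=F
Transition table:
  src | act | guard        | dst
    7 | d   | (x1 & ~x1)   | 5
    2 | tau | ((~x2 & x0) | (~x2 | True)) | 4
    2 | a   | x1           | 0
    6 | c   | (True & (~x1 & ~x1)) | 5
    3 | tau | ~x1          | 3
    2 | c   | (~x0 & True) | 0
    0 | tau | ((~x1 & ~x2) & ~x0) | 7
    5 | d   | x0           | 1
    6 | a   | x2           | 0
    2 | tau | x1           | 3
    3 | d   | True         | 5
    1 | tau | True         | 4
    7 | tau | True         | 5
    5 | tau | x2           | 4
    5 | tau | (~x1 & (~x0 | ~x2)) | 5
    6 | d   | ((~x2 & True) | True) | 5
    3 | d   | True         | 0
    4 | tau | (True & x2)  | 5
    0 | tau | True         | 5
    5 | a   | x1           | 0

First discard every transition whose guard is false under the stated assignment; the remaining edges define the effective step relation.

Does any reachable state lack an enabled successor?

R = {0,5}
  0: tau→5  [1 out]
  5: a→0  [1 out]

Answer: DEADLOCK-FREE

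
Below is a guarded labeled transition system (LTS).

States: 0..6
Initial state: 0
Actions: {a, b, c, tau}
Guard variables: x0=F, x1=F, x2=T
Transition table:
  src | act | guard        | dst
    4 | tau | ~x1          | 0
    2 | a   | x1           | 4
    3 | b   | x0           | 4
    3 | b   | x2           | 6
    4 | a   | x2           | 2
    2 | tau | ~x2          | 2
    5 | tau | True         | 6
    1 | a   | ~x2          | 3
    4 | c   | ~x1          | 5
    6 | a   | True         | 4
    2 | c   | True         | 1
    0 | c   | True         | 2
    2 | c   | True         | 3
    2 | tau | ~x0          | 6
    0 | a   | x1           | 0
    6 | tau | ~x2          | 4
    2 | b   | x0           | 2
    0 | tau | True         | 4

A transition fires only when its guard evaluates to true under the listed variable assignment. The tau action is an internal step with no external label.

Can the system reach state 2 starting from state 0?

Answer: REACHABLE

Working:
Guard filter leaves 11 enabled edge(s).
Layer 0: {0}
Layer 1: {2,4}  now seen {0,2,4}
Layer 2: {1,3,5,6}  now seen {0,1,2,3,4,5,6}
R = {0,1,2,3,4,5,6}
trace reaching 2: c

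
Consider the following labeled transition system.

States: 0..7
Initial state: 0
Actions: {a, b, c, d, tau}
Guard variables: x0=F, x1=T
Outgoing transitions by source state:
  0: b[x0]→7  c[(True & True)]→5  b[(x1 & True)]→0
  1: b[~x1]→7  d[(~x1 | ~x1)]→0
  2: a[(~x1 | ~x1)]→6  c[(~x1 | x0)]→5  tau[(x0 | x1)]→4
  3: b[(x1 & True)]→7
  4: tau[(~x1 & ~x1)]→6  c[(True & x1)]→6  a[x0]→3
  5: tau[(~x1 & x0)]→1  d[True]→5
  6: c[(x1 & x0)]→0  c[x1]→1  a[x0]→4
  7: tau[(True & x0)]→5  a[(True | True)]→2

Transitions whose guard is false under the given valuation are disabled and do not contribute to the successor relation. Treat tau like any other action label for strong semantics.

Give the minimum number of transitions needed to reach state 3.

Answer: UNREACHABLE

Working:
Layered search for 3:
  L0 = {0}
  L1 = {5}
3 never appears.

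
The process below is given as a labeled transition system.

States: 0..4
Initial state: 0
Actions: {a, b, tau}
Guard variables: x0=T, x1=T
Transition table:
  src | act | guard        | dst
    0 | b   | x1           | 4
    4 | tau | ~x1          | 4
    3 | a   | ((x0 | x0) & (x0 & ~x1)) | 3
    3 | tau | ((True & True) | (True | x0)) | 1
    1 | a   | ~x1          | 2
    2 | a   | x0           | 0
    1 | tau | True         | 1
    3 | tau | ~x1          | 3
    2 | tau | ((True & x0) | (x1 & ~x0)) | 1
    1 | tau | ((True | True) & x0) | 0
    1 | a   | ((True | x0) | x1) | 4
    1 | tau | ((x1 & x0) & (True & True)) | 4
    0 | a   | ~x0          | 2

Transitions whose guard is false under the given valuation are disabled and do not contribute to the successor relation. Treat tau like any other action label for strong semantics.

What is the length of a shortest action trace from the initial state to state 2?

BFS to 2:
  depth 0: {0}
  depth 1: {4}
2 never appears.

Answer: UNREACHABLE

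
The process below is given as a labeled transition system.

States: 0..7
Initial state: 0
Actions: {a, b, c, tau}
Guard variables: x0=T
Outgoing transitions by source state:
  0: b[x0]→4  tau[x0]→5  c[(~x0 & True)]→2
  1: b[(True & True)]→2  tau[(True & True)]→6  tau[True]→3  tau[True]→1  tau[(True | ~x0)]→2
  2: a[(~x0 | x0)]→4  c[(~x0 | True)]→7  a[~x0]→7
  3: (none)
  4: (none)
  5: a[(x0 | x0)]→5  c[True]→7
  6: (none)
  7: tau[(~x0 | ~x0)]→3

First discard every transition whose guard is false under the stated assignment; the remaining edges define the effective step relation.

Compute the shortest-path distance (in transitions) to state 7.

BFS to 7:
  Layer 0: {0}
  Layer 1: {4,5}
  Layer 2: {7}
depth(7)=2, e.g. tau·c

Answer: 2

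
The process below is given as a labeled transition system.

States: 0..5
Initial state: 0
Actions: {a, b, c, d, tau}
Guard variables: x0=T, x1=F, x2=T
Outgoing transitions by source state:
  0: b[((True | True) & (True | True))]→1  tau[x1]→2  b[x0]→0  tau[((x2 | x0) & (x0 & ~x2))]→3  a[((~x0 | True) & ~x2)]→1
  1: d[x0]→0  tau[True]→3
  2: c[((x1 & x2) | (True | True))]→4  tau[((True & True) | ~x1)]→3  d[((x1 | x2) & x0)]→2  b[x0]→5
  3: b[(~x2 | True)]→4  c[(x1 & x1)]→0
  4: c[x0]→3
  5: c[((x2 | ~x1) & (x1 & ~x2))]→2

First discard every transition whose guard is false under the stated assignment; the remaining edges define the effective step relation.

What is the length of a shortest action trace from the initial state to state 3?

Layered search for 3:
  depth 0: {0}
  depth 1: {1}
  depth 2: {3}
depth(3)=2, e.g. b·tau

Answer: 2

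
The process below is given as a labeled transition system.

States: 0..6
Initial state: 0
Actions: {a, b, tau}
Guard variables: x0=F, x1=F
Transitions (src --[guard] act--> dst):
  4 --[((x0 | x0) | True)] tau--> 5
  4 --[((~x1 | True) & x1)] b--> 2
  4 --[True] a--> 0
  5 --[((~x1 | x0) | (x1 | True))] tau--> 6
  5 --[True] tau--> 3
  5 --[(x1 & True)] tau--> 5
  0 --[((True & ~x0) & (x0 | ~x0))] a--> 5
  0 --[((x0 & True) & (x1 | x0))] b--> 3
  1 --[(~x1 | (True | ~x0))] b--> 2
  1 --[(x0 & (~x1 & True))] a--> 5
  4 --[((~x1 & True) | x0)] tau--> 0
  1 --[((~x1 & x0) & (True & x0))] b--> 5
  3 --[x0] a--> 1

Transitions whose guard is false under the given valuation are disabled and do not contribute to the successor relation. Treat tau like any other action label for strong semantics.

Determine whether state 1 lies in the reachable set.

Guard filter leaves 7 enabled edge(s).
Layer 0: {0}
Layer 1: {5}  now seen {0,5}
Layer 2: {3,6}  now seen {0,3,5,6}
R = {0,3,5,6}

Answer: UNREACHABLE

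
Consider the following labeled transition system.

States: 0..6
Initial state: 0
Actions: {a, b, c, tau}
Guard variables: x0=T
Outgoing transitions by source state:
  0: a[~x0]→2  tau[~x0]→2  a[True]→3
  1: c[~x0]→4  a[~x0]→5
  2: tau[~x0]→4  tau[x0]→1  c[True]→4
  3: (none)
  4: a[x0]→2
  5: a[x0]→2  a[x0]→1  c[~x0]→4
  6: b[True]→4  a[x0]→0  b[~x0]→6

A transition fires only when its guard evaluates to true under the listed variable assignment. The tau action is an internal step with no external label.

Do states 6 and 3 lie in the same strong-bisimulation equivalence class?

Answer: NOT BISIMILAR

Trace:
Refine partition for ~:
  P[0] = {{0,1,2,3,4,5,6}}
  P[1] = {{0,4,5},{1,3},{2},{6}}
  P[2] = {{0},{1,3},{2},{4},{5},{6}}
Fixed point at round 3; 6 class(es).
[6]={6}  [3]={1,3}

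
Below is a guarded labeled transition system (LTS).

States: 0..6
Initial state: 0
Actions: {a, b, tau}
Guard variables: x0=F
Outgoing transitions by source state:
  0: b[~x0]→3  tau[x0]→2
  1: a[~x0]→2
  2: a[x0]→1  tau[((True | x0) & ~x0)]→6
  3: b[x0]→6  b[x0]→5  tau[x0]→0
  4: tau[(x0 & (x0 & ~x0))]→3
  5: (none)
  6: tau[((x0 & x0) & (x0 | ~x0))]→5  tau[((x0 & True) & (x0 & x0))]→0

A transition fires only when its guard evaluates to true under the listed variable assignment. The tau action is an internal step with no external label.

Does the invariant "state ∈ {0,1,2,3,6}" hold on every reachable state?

Answer: INVARIANT HOLDS

Working:
Safe = {0,1,2,3,6}
Reachable = {0,3}
  0: ✓
  3: ✓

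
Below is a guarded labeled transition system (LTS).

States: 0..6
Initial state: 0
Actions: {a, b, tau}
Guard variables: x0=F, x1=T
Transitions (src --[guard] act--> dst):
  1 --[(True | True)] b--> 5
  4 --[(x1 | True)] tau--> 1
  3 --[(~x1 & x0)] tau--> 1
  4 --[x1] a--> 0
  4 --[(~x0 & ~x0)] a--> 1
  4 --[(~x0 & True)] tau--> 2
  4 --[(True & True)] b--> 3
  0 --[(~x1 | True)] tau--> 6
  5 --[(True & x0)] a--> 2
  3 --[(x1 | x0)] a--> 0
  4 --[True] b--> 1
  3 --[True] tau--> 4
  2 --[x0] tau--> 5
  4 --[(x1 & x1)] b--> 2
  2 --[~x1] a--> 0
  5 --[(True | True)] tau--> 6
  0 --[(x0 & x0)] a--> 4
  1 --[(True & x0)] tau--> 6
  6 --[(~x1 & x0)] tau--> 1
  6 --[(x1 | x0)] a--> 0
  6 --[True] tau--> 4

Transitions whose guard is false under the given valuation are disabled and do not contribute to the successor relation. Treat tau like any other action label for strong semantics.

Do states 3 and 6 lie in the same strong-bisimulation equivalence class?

Answer: BISIMILAR

Trace:
Bisimulation quotient by refinement:
  P[0] = {{0,1,2,3,4,5,6}}
  P[1] = {{0,5},{1},{2},{3,6},{4}}
stable after 2 split(s): 5 block(s)
3∈{3,6}, 6∈{3,6}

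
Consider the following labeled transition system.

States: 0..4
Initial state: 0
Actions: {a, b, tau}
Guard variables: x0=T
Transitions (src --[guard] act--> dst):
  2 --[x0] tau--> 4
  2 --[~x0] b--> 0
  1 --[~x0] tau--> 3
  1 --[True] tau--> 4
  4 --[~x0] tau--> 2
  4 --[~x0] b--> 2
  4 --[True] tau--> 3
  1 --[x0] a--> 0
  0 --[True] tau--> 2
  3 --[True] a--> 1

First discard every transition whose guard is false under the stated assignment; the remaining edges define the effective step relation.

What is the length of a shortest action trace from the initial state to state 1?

Answer: 4

Trace:
Breadth-first toward 1:
  L0 = {0}
  L1 = {2}
  L2 = {4}
  L3 = {3}
  L4 = {1}
first hit 1 at d=4 via tau·tau·tau·a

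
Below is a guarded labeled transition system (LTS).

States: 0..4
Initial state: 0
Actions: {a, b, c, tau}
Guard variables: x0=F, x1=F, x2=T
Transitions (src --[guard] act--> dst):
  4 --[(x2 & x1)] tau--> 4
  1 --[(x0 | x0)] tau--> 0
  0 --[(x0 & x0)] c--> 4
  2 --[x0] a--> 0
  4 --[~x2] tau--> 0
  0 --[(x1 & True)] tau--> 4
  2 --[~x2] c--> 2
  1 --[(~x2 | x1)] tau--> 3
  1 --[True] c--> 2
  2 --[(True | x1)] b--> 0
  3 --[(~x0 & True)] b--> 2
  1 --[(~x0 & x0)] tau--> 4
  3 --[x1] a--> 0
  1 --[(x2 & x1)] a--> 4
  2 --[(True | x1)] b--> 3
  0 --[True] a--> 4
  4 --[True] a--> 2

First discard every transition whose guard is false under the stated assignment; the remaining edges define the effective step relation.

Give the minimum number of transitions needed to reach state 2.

Answer: 2

Trace:
Layered search for 2:
  L0 = {0}
  L1 = {4}
  L2 = {2}
first hit 2 at d=2 via a·a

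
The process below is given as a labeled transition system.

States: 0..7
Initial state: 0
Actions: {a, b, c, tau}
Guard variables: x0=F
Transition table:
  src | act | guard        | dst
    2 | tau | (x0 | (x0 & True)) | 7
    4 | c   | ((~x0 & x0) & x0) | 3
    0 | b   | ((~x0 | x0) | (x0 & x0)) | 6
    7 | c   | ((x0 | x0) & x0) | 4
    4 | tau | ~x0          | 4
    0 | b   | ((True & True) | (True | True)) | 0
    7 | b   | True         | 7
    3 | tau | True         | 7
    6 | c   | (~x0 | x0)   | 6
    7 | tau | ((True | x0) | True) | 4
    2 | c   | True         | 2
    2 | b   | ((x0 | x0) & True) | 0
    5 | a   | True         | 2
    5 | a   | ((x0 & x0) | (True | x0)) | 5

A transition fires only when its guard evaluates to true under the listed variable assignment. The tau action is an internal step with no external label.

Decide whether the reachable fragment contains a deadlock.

Answer: DEADLOCK-FREE

Analysis:
R = {0,6}
  0: b→0  b→6  [2 exit(s)]
  6: c→6  [1 exit(s)]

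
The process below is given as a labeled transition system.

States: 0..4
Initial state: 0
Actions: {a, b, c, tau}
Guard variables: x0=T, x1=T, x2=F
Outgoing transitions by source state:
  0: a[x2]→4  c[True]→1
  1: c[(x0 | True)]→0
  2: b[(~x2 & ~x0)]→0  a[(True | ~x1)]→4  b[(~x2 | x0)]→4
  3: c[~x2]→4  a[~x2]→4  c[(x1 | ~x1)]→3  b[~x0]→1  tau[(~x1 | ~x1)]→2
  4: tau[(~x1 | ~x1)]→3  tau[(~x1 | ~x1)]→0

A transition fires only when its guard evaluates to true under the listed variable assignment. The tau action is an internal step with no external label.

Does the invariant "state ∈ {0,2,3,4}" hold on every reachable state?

Safe = {0,2,3,4}
Reach set: {0,1}
  0: safe
  1: VIOLATES
witness against invariant: c → 1

Answer: INVARIANT VIOLATED at state 1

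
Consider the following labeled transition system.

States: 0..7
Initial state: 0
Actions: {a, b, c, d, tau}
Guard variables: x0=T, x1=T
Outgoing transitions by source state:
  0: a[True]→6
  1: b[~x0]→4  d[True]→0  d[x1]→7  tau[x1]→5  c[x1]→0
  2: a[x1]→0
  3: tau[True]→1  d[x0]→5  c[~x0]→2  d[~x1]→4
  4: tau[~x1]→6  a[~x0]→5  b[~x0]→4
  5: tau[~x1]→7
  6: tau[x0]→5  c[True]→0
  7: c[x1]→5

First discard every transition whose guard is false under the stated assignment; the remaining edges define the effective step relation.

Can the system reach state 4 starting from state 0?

11 transition(s) survive guard evaluation.
Layer 0: {0}
Layer 1: {6}  total {0,6}
Layer 2: {5}  total {0,5,6}
Reach set: {0,5,6}

Answer: UNREACHABLE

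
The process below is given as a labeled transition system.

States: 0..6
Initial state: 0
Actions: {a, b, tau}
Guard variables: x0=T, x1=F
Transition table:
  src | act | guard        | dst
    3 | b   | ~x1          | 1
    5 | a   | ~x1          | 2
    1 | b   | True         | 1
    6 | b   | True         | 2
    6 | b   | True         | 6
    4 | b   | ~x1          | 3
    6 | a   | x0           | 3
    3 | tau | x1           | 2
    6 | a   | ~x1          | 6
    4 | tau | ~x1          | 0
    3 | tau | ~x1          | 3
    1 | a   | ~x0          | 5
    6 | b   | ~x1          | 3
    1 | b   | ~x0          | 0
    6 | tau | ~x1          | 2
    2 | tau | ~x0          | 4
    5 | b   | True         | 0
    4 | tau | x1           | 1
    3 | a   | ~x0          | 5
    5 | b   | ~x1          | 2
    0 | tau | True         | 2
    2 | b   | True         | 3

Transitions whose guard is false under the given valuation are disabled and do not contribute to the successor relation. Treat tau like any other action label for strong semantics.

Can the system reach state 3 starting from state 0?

Answer: REACHABLE

Working:
16 transition(s) survive guard evaluation.
Layer 0: {0}
Layer 1: {2}  cumulative {0,2}
Layer 2: {3}  cumulative {0,2,3}
Layer 3: {1}  cumulative {0,1,2,3}
R = {0,1,2,3}
Path to 3: tau·b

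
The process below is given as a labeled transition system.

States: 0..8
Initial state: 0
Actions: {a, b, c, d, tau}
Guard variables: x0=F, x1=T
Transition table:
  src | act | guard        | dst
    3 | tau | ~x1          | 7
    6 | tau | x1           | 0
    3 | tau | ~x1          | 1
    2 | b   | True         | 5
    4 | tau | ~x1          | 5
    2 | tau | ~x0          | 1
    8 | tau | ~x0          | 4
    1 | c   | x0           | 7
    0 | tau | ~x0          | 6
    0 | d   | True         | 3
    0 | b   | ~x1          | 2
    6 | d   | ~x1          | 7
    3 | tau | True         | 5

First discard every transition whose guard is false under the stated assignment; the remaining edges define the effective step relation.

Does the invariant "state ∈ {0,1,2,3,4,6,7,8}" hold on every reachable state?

Safe = {0,1,2,3,4,6,7,8}
Reachable = {0,3,5,6}
  0: ok
  3: ok
  5: ✗ unsafe
  6: ok
witness against invariant: d·tau → 5

Answer: INVARIANT VIOLATED at state 5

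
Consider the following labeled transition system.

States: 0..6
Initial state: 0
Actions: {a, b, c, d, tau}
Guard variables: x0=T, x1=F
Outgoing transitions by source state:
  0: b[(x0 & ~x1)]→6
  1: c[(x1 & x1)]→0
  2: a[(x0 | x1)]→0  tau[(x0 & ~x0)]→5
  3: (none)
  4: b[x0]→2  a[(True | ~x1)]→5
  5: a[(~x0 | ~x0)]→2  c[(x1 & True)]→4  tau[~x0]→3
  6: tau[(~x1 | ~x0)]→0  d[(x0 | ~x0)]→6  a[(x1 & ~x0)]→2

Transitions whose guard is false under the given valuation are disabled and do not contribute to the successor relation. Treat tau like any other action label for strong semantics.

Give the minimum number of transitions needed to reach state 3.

BFS to 3:
  Layer 0: {0}
  Layer 1: {6}
3 never appears.

Answer: UNREACHABLE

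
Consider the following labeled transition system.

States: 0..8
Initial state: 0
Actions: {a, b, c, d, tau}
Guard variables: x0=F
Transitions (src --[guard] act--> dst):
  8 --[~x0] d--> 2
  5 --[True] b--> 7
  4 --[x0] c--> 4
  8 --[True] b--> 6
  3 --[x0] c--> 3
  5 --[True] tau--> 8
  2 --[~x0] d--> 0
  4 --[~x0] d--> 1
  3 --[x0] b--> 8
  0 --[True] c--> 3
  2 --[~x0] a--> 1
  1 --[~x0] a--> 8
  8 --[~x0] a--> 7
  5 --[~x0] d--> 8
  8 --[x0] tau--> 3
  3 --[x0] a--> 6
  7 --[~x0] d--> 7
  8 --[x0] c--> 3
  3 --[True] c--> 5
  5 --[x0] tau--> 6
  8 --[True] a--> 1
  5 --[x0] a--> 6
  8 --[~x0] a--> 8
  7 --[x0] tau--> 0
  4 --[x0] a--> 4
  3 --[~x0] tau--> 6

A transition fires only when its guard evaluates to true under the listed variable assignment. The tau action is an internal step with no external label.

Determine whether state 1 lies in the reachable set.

16 transition(s) survive guard evaluation.
depth 0: {0}
depth 1: {3}  cumulative {0,3}
depth 2: {5,6}  cumulative {0,3,5,6}
depth 3: {7,8}  cumulative {0,3,5,6,7,8}
depth 4: {1,2}  cumulative {0,1,2,3,5,6,7,8}
Reachable = {0,1,2,3,5,6,7,8}
witness 1: c·c·tau·a

Answer: REACHABLE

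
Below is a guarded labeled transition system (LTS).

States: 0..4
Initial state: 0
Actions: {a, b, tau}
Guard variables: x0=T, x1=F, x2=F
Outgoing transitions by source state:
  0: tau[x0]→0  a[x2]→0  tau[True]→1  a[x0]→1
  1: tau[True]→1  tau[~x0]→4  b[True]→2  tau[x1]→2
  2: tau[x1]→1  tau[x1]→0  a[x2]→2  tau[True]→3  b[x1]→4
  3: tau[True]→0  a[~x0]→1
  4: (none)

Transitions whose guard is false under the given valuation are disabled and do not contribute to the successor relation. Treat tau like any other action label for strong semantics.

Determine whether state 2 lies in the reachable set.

After dropping false guards: 7 live edges.
Layer 0: {0}
Layer 1: {1}  cumulative {0,1}
Layer 2: {2}  cumulative {0,1,2}
Layer 3: {3}  cumulative {0,1,2,3}
R = {0,1,2,3}
trace reaching 2: tau·b

Answer: REACHABLE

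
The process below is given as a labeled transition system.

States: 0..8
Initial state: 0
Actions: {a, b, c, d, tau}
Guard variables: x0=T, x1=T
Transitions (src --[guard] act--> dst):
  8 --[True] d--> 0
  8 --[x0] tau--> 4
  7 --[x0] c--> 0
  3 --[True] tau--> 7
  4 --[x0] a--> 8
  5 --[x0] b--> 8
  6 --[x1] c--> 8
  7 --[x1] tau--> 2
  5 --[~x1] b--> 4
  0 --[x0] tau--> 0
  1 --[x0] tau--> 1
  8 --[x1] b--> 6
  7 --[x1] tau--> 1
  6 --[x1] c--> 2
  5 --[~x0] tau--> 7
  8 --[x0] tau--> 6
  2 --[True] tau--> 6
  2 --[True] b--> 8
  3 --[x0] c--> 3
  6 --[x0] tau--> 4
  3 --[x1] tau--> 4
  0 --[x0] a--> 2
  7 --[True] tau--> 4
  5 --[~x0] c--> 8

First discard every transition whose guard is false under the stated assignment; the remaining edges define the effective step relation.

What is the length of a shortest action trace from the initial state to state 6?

BFS to 6:
  Layer 0: {0}
  Layer 1: {2}
  Layer 2: {6,8}
first hit 6 at d=2 via a·tau

Answer: 2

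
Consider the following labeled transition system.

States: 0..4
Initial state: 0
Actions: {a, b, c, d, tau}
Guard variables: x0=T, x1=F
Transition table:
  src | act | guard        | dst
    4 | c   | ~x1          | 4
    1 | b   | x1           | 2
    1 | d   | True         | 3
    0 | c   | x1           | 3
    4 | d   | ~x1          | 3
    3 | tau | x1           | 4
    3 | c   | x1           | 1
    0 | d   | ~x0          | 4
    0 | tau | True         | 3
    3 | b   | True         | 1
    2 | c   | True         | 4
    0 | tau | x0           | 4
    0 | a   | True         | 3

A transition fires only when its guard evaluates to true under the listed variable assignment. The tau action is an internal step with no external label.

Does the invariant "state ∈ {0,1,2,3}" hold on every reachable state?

Answer: INVARIANT VIOLATED at state 4

Working:
Safe = {0,1,2,3}
Reachable = {0,1,3,4}
  0: ok
  1: ok
  3: ok
  4: VIOLATES
counterexample path to 4: tau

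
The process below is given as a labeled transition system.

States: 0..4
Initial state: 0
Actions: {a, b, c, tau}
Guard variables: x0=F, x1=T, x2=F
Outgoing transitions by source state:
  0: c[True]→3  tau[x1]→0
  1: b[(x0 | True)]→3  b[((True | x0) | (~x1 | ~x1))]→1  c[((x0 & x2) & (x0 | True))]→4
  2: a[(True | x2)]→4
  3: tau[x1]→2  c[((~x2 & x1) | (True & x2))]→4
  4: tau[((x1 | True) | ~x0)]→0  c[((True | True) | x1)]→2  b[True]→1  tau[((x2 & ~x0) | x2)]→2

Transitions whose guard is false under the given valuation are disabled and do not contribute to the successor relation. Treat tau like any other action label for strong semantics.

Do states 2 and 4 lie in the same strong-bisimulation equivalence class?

Refine partition for ~:
  π0 = {{0,1,2,3,4}}
  π1 = {{0,3},{1},{2},{4}}
  π2 = {{0},{1},{2},{3},{4}}
5 equivalence class(es) (converged in 3)
class of 2: {2}; class of 4: {4}

Answer: NOT BISIMILAR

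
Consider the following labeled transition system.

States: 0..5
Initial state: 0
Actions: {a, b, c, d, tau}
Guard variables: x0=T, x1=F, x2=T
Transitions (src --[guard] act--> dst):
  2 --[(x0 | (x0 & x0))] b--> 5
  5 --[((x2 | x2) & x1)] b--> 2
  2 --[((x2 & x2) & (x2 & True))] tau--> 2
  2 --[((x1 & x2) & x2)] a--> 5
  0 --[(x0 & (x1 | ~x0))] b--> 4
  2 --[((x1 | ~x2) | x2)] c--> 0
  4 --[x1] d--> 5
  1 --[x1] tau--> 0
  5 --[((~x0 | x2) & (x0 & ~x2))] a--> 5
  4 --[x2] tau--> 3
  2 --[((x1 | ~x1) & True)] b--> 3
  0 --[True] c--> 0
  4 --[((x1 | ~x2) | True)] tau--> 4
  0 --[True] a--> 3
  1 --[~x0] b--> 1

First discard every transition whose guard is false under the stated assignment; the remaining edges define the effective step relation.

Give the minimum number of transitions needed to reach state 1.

Breadth-first toward 1:
  L0 = {0}
  L1 = {3}
1 never appears.

Answer: UNREACHABLE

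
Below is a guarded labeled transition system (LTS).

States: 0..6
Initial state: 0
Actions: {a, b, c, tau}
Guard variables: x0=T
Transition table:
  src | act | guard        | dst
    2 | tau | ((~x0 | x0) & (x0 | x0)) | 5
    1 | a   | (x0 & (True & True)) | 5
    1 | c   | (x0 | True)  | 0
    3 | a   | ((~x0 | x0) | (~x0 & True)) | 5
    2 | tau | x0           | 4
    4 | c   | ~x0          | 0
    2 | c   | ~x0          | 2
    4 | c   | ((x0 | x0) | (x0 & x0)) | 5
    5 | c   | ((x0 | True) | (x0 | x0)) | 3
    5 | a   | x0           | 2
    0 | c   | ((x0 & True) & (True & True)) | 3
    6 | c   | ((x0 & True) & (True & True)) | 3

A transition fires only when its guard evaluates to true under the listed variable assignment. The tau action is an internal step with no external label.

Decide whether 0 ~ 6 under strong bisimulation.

Bisimulation quotient by refinement:
  P[0] = {{0,1,2,3,4,5,6}}
  P[1] = {{0,4,6},{1,5},{2},{3}}
  P[2] = {{0,6},{1},{2},{3},{4},{5}}
6 equivalence class(es) (converged in 3)
class of 0: {0,6}; class of 6: {0,6}

Answer: BISIMILAR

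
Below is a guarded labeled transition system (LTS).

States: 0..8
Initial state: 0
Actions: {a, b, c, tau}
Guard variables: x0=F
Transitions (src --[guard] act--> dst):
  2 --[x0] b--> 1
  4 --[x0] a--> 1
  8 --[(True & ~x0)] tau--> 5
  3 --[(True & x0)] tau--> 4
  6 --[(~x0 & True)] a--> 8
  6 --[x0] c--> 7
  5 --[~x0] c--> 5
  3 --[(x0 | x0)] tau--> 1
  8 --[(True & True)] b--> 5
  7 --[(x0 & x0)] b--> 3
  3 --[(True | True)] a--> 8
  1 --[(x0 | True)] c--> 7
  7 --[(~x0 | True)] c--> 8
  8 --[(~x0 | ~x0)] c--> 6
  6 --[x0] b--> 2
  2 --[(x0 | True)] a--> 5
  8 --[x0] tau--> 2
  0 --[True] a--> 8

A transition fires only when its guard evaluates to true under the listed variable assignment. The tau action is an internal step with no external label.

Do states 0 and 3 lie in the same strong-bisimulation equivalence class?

Answer: BISIMILAR

Analysis:
Bisimulation quotient by refinement:
  π0 = {{0,1,2,3,4,5,6,7,8}}
  π1 = {{0,2,3,6},{1,5,7},{4},{8}}
  π2 = {{0,3,6},{1,5},{2},{4},{7},{8}}
  π3 = {{0,3,6},{1},{2},{4},{5},{7},{8}}
Fixed point at round 4; 7 class(es).
[0]={0,3,6}  [3]={0,3,6}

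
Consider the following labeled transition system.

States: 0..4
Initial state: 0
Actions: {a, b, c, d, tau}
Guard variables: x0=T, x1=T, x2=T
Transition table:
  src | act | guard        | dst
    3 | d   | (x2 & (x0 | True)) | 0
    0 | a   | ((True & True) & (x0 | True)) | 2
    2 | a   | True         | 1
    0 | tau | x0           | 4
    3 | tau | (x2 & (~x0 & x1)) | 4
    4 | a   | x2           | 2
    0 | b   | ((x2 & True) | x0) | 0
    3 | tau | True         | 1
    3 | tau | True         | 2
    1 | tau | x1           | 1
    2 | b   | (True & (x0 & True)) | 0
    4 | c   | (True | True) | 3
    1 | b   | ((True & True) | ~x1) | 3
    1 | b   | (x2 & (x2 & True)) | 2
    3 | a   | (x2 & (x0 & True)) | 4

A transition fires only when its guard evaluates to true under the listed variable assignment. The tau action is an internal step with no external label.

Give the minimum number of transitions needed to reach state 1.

Answer: 2

Working:
Breadth-first toward 1:
  L0 = {0}
  L1 = {2,4}
  L2 = {1,3}
depth(1)=2, e.g. a·a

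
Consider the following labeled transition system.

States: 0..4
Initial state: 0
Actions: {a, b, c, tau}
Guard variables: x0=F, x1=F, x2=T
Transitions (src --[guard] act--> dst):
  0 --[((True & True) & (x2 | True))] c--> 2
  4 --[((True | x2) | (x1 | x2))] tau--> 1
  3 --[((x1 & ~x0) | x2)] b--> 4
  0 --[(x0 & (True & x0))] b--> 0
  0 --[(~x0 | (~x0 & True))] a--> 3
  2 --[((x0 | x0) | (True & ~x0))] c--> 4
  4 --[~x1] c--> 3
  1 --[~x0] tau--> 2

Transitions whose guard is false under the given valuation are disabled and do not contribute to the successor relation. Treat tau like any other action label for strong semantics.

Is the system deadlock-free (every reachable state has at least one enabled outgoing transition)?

Answer: DEADLOCK-FREE

Analysis:
Reachable = {0,1,2,3,4}
  0: a→3  c→2  [2 exit(s)]
  1: tau→2  [1 exit(s)]
  2: c→4  [1 exit(s)]
  3: b→4  [1 exit(s)]
  4: c→3  tau→1  [2 exit(s)]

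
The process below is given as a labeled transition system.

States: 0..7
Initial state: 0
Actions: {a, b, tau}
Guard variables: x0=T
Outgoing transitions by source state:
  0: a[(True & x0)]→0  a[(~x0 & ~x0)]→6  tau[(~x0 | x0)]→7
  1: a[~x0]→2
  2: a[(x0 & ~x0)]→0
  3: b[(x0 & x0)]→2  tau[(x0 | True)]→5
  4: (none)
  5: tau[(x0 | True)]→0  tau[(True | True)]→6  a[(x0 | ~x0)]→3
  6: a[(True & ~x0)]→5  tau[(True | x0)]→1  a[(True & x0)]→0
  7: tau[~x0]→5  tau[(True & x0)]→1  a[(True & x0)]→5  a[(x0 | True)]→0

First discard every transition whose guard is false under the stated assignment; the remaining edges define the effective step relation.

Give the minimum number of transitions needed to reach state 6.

Answer: 3

Analysis:
Layered search for 6:
  Layer 0: {0}
  Layer 1: {7}
  Layer 2: {1,5}
  Layer 3: {3,6}
depth(6)=3, e.g. tau·a·tau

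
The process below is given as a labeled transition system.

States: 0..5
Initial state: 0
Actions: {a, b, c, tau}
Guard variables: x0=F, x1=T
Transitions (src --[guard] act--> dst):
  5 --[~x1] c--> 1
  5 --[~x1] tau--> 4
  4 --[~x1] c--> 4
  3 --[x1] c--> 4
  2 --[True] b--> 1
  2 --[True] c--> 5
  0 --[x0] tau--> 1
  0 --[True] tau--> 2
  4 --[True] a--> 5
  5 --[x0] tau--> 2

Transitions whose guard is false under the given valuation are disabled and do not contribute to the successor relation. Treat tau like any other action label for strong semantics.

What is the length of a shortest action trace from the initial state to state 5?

Answer: 2

Analysis:
Layered search for 5:
  L0 = {0}
  L1 = {2}
  L2 = {1,5}
first hit 5 at d=2 via tau·c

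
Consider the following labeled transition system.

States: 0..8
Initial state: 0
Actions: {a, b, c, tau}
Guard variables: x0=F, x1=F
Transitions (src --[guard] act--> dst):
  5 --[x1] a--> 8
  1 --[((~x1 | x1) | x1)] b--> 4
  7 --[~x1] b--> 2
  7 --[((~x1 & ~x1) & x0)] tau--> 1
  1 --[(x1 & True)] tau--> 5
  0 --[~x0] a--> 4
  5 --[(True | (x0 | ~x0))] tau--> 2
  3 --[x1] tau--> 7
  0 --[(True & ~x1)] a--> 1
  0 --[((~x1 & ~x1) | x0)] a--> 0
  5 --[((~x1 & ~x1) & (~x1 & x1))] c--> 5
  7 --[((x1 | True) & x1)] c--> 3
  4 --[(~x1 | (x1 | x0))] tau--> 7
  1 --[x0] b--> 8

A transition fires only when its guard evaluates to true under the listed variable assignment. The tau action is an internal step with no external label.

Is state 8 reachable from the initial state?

7 transition(s) survive guard evaluation.
L0 = {0}
L1 = {1,4}  cumulative {0,1,4}
L2 = {7}  cumulative {0,1,4,7}
L3 = {2}  cumulative {0,1,2,4,7}
Reach set: {0,1,2,4,7}

Answer: UNREACHABLE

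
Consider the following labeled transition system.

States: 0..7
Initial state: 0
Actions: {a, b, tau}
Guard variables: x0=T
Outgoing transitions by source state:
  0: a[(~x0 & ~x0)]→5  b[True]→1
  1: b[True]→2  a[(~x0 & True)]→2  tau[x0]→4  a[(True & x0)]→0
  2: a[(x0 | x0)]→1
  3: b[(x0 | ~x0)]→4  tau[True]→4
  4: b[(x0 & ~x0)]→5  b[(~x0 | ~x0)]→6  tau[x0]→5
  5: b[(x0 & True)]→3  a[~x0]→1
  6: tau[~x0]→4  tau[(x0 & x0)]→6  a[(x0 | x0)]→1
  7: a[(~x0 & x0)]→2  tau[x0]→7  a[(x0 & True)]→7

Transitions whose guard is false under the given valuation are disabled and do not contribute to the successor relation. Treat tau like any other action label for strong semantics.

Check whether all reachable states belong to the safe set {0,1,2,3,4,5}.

Answer: INVARIANT HOLDS

Analysis:
Inv-set: {0,1,2,3,4,5}
Reachable = {0,1,2,3,4,5}
  0: ✓
  1: ✓
  2: ✓
  3: ✓
  4: ✓
  5: ✓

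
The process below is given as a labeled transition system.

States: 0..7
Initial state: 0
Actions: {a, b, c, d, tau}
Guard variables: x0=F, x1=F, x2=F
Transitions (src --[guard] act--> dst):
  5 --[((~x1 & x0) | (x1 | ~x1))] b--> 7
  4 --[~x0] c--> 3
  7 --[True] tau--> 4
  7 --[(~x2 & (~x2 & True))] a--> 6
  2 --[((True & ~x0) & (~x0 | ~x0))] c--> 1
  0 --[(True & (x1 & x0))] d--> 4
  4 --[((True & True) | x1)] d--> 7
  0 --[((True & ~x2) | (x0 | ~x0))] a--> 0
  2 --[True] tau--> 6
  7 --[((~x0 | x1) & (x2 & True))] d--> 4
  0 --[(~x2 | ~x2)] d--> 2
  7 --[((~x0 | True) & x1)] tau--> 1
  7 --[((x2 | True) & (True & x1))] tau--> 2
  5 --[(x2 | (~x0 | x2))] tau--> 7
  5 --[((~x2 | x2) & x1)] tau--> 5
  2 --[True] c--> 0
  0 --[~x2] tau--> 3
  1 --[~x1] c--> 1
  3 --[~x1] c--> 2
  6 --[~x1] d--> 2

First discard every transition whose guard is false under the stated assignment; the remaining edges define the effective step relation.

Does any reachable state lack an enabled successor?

Answer: DEADLOCK-FREE

Analysis:
R = {0,1,2,3,6}
  0: a→0  d→2  tau→3  [deg 3]
  1: c→1  [deg 1]
  2: c→0  c→1  tau→6  [deg 3]
  3: c→2  [deg 1]
  6: d→2  [deg 1]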